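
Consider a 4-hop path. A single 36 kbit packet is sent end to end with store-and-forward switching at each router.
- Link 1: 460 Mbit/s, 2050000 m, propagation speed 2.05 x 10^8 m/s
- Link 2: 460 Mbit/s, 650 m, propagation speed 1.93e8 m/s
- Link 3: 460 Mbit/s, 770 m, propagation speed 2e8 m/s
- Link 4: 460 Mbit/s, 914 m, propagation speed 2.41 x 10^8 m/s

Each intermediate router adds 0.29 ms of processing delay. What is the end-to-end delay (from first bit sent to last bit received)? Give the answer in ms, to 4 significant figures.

L = 36000 bits.
Transmission delay per hop = L/R = 36000/460000000 = 0.0782609 ms; 4 hops → 0.313043 ms.
Propagation delays (d/s per hop): 10, 0.00336788, 0.00385, 0.00379253 ms; sum = 10.011 ms.
Processing at 3 router(s): 3 × 0.29 ms = 0.87 ms.
End-to-end = 11.19 ms.

11.19 ms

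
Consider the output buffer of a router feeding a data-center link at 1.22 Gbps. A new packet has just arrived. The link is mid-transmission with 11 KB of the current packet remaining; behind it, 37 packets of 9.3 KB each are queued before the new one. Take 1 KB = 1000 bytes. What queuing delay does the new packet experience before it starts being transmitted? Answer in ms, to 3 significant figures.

Each queued packet: L/R = 74400/1220000000 = 0.0609836 ms.
37 queued → 2.25639 ms.
Plus remaining 88000 bits of current packet: 0.0721311 ms.
Queuing delay = 2.33 ms.

2.33 ms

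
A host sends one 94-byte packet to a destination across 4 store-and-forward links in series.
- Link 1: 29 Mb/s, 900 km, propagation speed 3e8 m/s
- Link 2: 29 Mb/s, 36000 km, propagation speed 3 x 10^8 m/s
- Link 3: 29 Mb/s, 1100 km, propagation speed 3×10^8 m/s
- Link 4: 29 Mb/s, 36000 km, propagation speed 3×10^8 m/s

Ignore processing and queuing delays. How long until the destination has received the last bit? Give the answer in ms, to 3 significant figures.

247 ms

L = 94 × 8 = 752 bits.
Transmission delay per hop = L/R = 752/29000000 = 0.025931 ms; 4 hops → 0.103724 ms.
Propagation delays (d/s per hop): 3, 120, 3.66667, 120 ms; sum = 246.667 ms.
End-to-end = 247 ms.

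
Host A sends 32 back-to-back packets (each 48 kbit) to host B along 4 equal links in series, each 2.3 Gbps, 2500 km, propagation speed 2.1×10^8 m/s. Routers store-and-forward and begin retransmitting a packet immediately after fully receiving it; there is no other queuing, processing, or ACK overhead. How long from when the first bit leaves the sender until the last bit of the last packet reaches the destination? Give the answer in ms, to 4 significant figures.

Per-hop transmission t_tx = L/R = 48000/2300000000 = 0.0208696 ms.
Per-hop propagation t_prop = 2500000/210000000 = 11.9048 ms.
Pipeline fill: first packet needs 4·t_tx to clear all hops; remaining 31 packets each add one t_tx.
Total = (4+32-1)·t_tx + 4·t_prop = 35·0.0208696 + 4·11.9048 = 48.35 ms.

48.35 ms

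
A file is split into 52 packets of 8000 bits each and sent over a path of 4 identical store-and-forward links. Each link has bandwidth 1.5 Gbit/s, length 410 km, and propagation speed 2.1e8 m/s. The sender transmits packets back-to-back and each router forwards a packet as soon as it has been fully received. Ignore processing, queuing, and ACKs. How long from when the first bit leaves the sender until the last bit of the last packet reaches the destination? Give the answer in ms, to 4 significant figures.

8.103 ms

Per-hop transmission t_tx = L/R = 8000/1500000000 = 0.00533333 ms.
Per-hop propagation t_prop = 410000/210000000 = 1.95238 ms.
Pipeline fill: first packet needs 4·t_tx to clear all hops; remaining 51 packets each add one t_tx.
Total = (4+52-1)·t_tx + 4·t_prop = 55·0.00533333 + 4·1.95238 = 8.103 ms.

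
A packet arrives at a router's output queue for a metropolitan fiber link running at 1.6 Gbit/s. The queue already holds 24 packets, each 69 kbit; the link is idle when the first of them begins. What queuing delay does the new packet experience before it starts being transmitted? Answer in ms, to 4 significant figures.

Each queued packet: L/R = 69000/1600000000 = 0.043125 ms.
24 queued → 1.035 ms.
Queuing delay = 1.035 ms.

1.035 ms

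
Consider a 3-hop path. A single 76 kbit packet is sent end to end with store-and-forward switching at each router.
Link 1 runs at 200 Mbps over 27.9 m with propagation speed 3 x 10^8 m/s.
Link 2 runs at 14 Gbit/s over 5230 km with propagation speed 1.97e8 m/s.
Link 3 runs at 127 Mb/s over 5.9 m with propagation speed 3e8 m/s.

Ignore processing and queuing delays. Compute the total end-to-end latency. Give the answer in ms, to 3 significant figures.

L = 76000 bits.
Transmission delays (L/R per hop): 0.38, 0.00542857, 0.598425 ms; sum = 0.983854 ms.
Propagation delays (d/s per hop): 9.3e-05, 26.5482, 1.96667e-05 ms; sum = 26.5483 ms.
End-to-end = 27.5 ms.

27.5 ms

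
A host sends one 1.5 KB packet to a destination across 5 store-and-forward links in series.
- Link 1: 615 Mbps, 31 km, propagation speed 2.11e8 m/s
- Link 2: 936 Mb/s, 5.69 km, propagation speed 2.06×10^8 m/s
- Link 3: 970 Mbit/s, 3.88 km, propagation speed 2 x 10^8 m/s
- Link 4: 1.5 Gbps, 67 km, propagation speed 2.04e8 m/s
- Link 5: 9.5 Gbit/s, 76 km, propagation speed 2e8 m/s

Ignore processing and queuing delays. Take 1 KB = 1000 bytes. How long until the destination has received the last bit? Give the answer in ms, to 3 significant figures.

0.956 ms

L = 12000 bits.
Transmission delays (L/R per hop): 0.0195122, 0.0128205, 0.0123711, 0.008, 0.00126316 ms; sum = 0.053967 ms.
Propagation delays (d/s per hop): 0.146919, 0.0276214, 0.0194, 0.328431, 0.38 ms; sum = 0.902372 ms.
End-to-end = 0.956 ms.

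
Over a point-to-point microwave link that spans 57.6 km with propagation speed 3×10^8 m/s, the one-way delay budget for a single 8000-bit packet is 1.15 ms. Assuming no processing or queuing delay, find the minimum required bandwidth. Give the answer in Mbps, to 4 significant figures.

Propagation delay = 57600 / 300000000 = 0.192 ms.
Transmission budget = 1.15 − 0.192 = 0.958 ms.
R ≥ L / t_tx = 8000 bits / 0.000958 s = 8.351 Mbps.

8.351 Mbps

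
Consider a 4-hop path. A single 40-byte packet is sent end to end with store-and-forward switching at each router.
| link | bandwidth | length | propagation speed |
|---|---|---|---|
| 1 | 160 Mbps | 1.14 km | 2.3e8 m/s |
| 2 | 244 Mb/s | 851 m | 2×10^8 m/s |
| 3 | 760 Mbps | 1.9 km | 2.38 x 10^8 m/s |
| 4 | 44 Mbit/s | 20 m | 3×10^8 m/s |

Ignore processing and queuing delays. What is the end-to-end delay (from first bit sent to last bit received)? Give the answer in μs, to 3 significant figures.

28.3 μs

L = 40 × 8 = 320 bits.
Transmission delays (L/R per hop): 2, 1.31148, 0.421053, 7.27273 μs; sum = 11.0053 μs.
Propagation delays (d/s per hop): 4.95652, 4.255, 7.98319, 0.0666667 μs; sum = 17.2614 μs.
End-to-end = 28.3 μs.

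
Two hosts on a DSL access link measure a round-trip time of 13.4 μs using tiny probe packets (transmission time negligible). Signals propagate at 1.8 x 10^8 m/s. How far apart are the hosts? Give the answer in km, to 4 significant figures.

One-way propagation = RTT/2 = 6.7 μs.
d = s × t = 180000000 × 6.7e-06 = 1.206 km.

1.206 km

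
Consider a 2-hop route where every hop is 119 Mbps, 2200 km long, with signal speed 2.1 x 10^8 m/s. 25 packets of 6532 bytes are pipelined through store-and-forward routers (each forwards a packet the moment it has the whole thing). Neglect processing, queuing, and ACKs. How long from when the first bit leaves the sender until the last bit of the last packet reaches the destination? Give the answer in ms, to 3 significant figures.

Per-hop transmission t_tx = L/R = 52256/119000000 = 0.439126 ms.
Per-hop propagation t_prop = 2200000/210000000 = 10.4762 ms.
Pipeline fill: first packet needs 2·t_tx to clear all hops; remaining 24 packets each add one t_tx.
Total = (2+25-1)·t_tx + 2·t_prop = 26·0.439126 + 2·10.4762 = 32.4 ms.

32.4 ms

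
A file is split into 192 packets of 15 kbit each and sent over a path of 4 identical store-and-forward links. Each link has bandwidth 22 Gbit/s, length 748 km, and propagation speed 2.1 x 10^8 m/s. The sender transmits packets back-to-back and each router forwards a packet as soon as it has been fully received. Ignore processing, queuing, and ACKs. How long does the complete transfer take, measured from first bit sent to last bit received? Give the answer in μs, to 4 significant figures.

14380 μs

Per-hop transmission t_tx = L/R = 15000/22000000000 = 0.681818 μs.
Per-hop propagation t_prop = 748000/210000000 = 3561.9 μs.
Pipeline fill: first packet needs 4·t_tx to clear all hops; remaining 191 packets each add one t_tx.
Total = (4+192-1)·t_tx + 4·t_prop = 195·0.681818 + 4·3561.9 = 14380 μs.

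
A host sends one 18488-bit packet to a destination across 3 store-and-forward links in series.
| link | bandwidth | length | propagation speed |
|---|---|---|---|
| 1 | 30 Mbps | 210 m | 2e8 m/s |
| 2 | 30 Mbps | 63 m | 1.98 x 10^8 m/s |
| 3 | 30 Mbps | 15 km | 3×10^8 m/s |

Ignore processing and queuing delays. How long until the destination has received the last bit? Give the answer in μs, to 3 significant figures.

1900 μs

Transmission delay per hop = L/R = 18488/30000000 = 616.267 μs; 3 hops → 1848.8 μs.
Propagation delays (d/s per hop): 1.05, 0.318182, 50 μs; sum = 51.3682 μs.
End-to-end = 1900 μs.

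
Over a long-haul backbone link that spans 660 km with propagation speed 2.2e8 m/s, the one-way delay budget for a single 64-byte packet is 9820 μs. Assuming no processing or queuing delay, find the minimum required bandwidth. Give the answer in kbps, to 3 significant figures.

L = 512 bits.
Propagation delay = 660000 / 2.2e+08 = 3000 μs.
Transmission budget = 9820 − 3000 = 6820 μs.
R ≥ L / t_tx = 512 bits / 0.00682 s = 75.1 kbps.

75.1 kbps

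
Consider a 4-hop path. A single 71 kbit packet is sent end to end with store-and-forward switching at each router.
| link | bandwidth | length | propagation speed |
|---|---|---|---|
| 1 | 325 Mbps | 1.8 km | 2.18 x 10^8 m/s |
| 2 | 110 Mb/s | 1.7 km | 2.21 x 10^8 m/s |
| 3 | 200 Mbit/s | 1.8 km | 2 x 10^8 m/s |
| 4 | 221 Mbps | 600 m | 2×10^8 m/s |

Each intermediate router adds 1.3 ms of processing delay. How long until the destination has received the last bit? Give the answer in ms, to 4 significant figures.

5.468 ms

L = 71000 bits.
Transmission delays (L/R per hop): 0.218462, 0.645455, 0.355, 0.321267 ms; sum = 1.54018 ms.
Propagation delays (d/s per hop): 0.00825688, 0.00769231, 0.009, 0.003 ms; sum = 0.0279492 ms.
Processing at 3 router(s): 3 × 1.3 ms = 3.9 ms.
End-to-end = 5.468 ms.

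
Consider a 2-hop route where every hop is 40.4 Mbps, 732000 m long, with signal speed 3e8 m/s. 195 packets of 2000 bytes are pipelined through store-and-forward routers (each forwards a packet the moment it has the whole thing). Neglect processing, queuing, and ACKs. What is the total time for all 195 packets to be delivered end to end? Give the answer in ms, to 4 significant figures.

Per-hop transmission t_tx = L/R = 16000/40400000 = 0.39604 ms.
Per-hop propagation t_prop = 732000/300000000 = 2.44 ms.
Pipeline fill: first packet needs 2·t_tx to clear all hops; remaining 194 packets each add one t_tx.
Total = (2+195-1)·t_tx + 2·t_prop = 196·0.39604 + 2·2.44 = 82.50 ms.

82.50 ms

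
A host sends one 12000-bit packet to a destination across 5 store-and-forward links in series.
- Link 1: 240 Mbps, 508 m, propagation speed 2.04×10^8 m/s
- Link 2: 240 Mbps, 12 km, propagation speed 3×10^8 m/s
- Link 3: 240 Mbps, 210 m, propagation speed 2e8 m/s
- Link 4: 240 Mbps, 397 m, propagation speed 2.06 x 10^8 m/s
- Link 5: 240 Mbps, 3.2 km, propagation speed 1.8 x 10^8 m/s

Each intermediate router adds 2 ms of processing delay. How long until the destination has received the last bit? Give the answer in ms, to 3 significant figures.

8.31 ms

Transmission delay per hop = L/R = 12000/240000000 = 0.05 ms; 5 hops → 0.25 ms.
Propagation delays (d/s per hop): 0.0024902, 0.04, 0.00105, 0.00192718, 0.0177778 ms; sum = 0.0632452 ms.
Processing at 4 router(s): 4 × 2 ms = 8 ms.
End-to-end = 8.31 ms.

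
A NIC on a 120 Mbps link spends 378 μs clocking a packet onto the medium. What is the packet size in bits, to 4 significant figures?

45360 bits

L = R × t_tx = 120000000 b/s × 0.000378 s = 45360 bits.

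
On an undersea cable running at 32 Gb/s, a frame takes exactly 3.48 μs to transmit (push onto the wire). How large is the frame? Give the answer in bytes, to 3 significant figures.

13900 bytes

L = R × t_tx = 32000000000 b/s × 3.48e-06 s = 111360 bits.
In bytes: 111360 / 8 = 13900 bytes.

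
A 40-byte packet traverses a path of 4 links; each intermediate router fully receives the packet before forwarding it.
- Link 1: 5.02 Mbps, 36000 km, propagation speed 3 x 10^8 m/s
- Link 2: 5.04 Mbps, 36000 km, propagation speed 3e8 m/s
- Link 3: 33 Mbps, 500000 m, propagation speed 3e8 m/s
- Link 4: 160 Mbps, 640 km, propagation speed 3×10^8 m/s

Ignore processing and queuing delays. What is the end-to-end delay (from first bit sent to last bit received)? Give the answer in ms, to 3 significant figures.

244 ms

L = 40 × 8 = 320 bits.
Transmission delays (L/R per hop): 0.063745, 0.0634921, 0.00969697, 0.002 ms; sum = 0.138934 ms.
Propagation delays (d/s per hop): 120, 120, 1.66667, 2.13333 ms; sum = 243.8 ms.
End-to-end = 244 ms.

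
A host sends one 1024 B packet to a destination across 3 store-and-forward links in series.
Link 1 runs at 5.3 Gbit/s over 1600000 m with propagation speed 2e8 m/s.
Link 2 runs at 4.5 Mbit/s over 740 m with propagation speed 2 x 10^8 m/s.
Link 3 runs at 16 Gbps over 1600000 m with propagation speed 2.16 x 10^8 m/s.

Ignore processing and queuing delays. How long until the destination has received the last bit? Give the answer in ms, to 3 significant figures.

L = 1024 × 8 = 8192 bits.
Transmission delays (L/R per hop): 0.00154566, 1.82044, 0.000512 ms; sum = 1.8225 ms.
Propagation delays (d/s per hop): 8, 0.0037, 7.40741 ms; sum = 15.4111 ms.
End-to-end = 17.2 ms.

17.2 ms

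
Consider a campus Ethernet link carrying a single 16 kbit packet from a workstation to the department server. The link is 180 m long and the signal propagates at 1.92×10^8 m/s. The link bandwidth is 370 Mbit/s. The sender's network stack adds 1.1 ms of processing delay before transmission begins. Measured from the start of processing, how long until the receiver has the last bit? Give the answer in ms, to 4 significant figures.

L = 16000 bits.
Transmission delay = L/R = 16000 / 370000000 = 0.0432432 ms.
Propagation delay = d/s = 180 m / 192000000 m/s = 0.0009375 ms.
Plus processing delay 1.1 ms = 1.1 ms.
Total = 1.144 ms.

1.144 ms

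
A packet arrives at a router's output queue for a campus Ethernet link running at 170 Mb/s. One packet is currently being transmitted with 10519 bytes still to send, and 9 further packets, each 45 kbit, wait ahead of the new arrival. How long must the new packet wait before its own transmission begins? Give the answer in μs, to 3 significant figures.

2880 μs

Each queued packet: L/R = 45000/170000000 = 264.706 μs.
9 queued → 2382.35 μs.
Plus remaining 84152 bits of current packet: 495.012 μs.
Queuing delay = 2880 μs.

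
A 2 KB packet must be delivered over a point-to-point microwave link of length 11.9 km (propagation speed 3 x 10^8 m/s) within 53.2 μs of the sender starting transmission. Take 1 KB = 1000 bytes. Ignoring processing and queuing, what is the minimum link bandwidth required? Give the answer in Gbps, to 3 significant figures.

L = 16000 bits.
Propagation delay = 11900 / 300000000 = 39.6667 μs.
Transmission budget = 53.2 − 39.6667 = 13.5333 μs.
R ≥ L / t_tx = 16000 bits / 1.35333e-05 s = 1.18 Gbps.

1.18 Gbps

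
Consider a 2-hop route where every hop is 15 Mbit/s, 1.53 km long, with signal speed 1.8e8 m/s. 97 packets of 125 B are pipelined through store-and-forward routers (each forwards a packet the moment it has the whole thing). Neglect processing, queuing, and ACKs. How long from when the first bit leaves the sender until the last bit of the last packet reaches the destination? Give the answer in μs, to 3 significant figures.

Per-hop transmission t_tx = L/R = 1000/15000000 = 66.6667 μs.
Per-hop propagation t_prop = 1530/180000000 = 8.5 μs.
Pipeline fill: first packet needs 2·t_tx to clear all hops; remaining 96 packets each add one t_tx.
Total = (2+97-1)·t_tx + 2·t_prop = 98·66.6667 + 2·8.5 = 6550 μs.

6550 μs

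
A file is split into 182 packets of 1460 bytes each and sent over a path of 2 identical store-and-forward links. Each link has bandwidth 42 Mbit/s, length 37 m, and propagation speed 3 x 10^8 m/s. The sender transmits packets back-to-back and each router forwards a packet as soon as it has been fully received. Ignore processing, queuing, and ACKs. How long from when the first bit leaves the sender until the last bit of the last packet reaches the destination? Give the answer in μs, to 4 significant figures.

Per-hop transmission t_tx = L/R = 11680/42000000 = 278.095 μs.
Per-hop propagation t_prop = 37/300000000 = 0.123333 μs.
Pipeline fill: first packet needs 2·t_tx to clear all hops; remaining 181 packets each add one t_tx.
Total = (2+182-1)·t_tx + 2·t_prop = 183·278.095 + 2·0.123333 = 50890 μs.

50890 μs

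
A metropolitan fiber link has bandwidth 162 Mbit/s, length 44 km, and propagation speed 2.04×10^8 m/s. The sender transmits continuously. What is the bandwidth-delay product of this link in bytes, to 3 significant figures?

4370 bytes

Propagation delay = 44000 / 204000000 = 0.000215686 s.
BDP = R × t_prop = 162000000 × 0.000215686 = 34941.2 bits.
In bytes: 34941.2/8 = 4370 bytes.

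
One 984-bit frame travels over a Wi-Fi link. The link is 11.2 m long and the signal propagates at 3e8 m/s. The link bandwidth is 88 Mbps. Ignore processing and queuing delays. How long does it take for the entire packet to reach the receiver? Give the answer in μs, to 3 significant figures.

Transmission delay = L/R = 984 / 88000000 = 11.1818 μs.
Propagation delay = d/s = 11.2 m / 300000000 m/s = 0.0373333 μs.
Total = 11.2 μs.

11.2 μs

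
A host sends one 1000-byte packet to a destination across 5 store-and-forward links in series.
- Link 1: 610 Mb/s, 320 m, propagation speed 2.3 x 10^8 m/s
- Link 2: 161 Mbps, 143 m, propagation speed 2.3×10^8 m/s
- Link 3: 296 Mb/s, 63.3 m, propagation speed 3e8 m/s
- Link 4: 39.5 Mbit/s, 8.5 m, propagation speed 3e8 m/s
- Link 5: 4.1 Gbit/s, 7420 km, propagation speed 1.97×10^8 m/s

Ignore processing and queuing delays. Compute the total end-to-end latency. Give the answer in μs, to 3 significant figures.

L = 1000 × 8 = 8000 bits.
Transmission delays (L/R per hop): 13.1148, 49.6894, 27.027, 202.532, 1.95122 μs; sum = 294.314 μs.
Propagation delays (d/s per hop): 1.3913, 0.621739, 0.211, 0.0283333, 37665 μs; sum = 37667.2 μs.
End-to-end = 38000 μs.

38000 μs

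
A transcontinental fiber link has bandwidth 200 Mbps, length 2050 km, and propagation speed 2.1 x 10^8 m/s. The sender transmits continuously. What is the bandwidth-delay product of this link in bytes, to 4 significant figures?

244000 bytes

Propagation delay = 2050000 / 210000000 = 0.0097619 s.
BDP = R × t_prop = 200000000 × 0.0097619 = 1952380 bits.
In bytes: 1952380/8 = 244000 bytes.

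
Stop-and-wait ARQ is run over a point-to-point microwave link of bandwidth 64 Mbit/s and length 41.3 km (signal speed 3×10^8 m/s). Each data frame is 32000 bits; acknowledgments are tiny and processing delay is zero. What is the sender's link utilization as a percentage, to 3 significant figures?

t_tx = L/R = 32000/64000000 = 0.0005 s.
t_prop = 41300/300000000 = 0.000137667 s; RTT = 0.000275333 s.
Cycle = t_tx + RTT = 0.000775333 s.
Utilization = t_tx / cycle = 0.0005/0.000775333 = 64.5 %.

64.5 %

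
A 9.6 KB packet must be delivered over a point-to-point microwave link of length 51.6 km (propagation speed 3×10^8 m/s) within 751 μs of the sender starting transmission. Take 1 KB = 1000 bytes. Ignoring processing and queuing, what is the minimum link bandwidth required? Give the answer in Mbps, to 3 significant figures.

L = 76800 bits.
Propagation delay = 51600 / 300000000 = 172 μs.
Transmission budget = 751 − 172 = 579 μs.
R ≥ L / t_tx = 76800 bits / 0.000579 s = 133 Mbps.

133 Mbps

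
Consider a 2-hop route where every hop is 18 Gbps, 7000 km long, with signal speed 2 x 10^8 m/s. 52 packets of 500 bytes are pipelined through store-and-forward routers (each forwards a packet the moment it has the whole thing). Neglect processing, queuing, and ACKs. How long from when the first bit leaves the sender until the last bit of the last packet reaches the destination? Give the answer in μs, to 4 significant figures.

Per-hop transmission t_tx = L/R = 4000/18000000000 = 0.222222 μs.
Per-hop propagation t_prop = 7000000/200000000 = 35000 μs.
Pipeline fill: first packet needs 2·t_tx to clear all hops; remaining 51 packets each add one t_tx.
Total = (2+52-1)·t_tx + 2·t_prop = 53·0.222222 + 2·35000 = 70010 μs.

70010 μs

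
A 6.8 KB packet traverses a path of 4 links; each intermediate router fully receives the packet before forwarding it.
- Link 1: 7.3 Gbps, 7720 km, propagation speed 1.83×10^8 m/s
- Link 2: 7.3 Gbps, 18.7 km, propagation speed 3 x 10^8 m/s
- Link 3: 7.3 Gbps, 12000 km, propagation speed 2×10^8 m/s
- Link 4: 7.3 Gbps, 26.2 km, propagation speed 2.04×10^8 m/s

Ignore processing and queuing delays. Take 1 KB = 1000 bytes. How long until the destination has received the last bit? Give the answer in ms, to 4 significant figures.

102.4 ms

L = 54400 bits.
Transmission delay per hop = L/R = 54400/7300000000 = 0.00745205 ms; 4 hops → 0.0298082 ms.
Propagation delays (d/s per hop): 42.1858, 0.0623333, 60, 0.128431 ms; sum = 102.377 ms.
End-to-end = 102.4 ms.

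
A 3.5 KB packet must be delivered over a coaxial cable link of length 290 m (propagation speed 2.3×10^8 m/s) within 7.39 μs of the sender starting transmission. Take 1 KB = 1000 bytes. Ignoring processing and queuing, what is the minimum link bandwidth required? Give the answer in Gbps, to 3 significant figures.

4.57 Gbps

L = 28000 bits.
Propagation delay = 290 / 2.3e+08 = 1.26087 μs.
Transmission budget = 7.39 − 1.26087 = 6.12913 μs.
R ≥ L / t_tx = 28000 bits / 6.12913e-06 s = 4.57 Gbps.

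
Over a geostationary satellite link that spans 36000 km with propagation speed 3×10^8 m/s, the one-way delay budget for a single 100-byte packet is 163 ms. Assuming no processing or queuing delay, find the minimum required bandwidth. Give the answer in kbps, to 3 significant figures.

L = 800 bits.
Propagation delay = 36000000 / 300000000 = 120 ms.
Transmission budget = 163 − 120 = 43 ms.
R ≥ L / t_tx = 800 bits / 0.043 s = 18.6 kbps.

18.6 kbps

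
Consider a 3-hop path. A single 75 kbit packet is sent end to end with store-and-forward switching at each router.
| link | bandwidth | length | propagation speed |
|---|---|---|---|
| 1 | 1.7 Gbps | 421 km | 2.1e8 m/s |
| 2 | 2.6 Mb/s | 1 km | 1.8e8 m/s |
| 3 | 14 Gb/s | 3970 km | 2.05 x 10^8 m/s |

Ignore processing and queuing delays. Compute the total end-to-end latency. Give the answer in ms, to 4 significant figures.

50.27 ms

L = 75000 bits.
Transmission delays (L/R per hop): 0.0441176, 28.8462, 0.00535714 ms; sum = 28.8956 ms.
Propagation delays (d/s per hop): 2.00476, 0.00555556, 19.3659 ms; sum = 21.3762 ms.
End-to-end = 50.27 ms.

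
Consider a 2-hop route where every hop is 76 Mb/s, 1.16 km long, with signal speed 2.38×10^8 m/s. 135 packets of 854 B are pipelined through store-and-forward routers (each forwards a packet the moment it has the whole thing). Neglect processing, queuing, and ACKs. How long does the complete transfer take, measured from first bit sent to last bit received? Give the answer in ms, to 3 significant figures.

12.2 ms

Per-hop transmission t_tx = L/R = 6832/76000000 = 0.0898947 ms.
Per-hop propagation t_prop = 1160/238000000 = 0.00487395 ms.
Pipeline fill: first packet needs 2·t_tx to clear all hops; remaining 134 packets each add one t_tx.
Total = (2+135-1)·t_tx + 2·t_prop = 136·0.0898947 + 2·0.00487395 = 12.2 ms.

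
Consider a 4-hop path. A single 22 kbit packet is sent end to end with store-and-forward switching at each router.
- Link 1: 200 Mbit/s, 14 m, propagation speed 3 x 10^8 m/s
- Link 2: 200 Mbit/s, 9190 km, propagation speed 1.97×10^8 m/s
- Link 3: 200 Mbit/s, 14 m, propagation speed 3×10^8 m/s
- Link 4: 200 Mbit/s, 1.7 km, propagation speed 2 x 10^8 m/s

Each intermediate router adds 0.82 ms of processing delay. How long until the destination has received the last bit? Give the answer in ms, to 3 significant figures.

L = 22000 bits.
Transmission delay per hop = L/R = 22000/200000000 = 0.11 ms; 4 hops → 0.44 ms.
Propagation delays (d/s per hop): 4.66667e-05, 46.6497, 4.66667e-05, 0.0085 ms; sum = 46.6583 ms.
Processing at 3 router(s): 3 × 0.82 ms = 2.46 ms.
End-to-end = 49.6 ms.

49.6 ms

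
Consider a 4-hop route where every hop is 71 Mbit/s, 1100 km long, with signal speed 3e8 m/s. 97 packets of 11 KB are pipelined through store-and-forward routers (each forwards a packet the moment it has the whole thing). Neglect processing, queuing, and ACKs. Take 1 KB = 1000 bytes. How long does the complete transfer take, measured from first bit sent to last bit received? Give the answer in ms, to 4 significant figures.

Per-hop transmission t_tx = L/R = 88000/71000000 = 1.23944 ms.
Per-hop propagation t_prop = 1100000/300000000 = 3.66667 ms.
Pipeline fill: first packet needs 4·t_tx to clear all hops; remaining 96 packets each add one t_tx.
Total = (4+97-1)·t_tx + 4·t_prop = 100·1.23944 + 4·3.66667 = 138.6 ms.

138.6 ms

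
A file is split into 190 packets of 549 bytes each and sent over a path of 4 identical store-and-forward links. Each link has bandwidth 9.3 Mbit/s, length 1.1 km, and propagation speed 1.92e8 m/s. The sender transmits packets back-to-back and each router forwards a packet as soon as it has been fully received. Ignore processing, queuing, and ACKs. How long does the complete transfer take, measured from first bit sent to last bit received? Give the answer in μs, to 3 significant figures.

Per-hop transmission t_tx = L/R = 4392/9300000 = 472.258 μs.
Per-hop propagation t_prop = 1100/192000000 = 5.72917 μs.
Pipeline fill: first packet needs 4·t_tx to clear all hops; remaining 189 packets each add one t_tx.
Total = (4+190-1)·t_tx + 4·t_prop = 193·472.258 + 4·5.72917 = 91200 μs.

91200 μs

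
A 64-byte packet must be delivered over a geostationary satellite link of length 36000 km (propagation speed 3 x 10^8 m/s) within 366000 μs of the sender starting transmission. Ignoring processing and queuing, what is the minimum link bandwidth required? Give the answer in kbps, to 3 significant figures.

2.08 kbps

L = 512 bits.
Propagation delay = 36000000 / 300000000 = 120000 μs.
Transmission budget = 366000 − 120000 = 246000 μs.
R ≥ L / t_tx = 512 bits / 0.246 s = 2.08 kbps.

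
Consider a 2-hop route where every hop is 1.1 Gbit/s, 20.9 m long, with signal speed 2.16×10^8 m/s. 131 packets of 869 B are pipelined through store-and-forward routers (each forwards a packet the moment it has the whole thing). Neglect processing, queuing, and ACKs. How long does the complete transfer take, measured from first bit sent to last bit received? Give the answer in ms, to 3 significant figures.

0.834 ms

Per-hop transmission t_tx = L/R = 6952/1100000000 = 0.00632 ms.
Per-hop propagation t_prop = 20.9/216000000 = 9.67593e-05 ms.
Pipeline fill: first packet needs 2·t_tx to clear all hops; remaining 130 packets each add one t_tx.
Total = (2+131-1)·t_tx + 2·t_prop = 132·0.00632 + 2·9.67593e-05 = 0.834 ms.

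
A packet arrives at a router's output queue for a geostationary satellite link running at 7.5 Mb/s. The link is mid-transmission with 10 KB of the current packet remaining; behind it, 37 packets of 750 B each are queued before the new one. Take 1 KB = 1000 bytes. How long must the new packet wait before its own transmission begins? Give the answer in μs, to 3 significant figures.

Each queued packet: L/R = 6000/7500000 = 800 μs.
37 queued → 29600 μs.
Plus remaining 80000 bits of current packet: 10666.7 μs.
Queuing delay = 40300 μs.

40300 μs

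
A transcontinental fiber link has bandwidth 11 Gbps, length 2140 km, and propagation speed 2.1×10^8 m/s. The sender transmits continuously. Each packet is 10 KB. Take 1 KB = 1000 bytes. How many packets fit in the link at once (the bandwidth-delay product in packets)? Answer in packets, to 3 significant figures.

1400 packets

Propagation delay = 2140000 / 210000000 = 0.0101905 s.
BDP = R × t_prop = 11000000000 × 0.0101905 = 112095000 bits.
In packets of 80000 bits: 1400 packets.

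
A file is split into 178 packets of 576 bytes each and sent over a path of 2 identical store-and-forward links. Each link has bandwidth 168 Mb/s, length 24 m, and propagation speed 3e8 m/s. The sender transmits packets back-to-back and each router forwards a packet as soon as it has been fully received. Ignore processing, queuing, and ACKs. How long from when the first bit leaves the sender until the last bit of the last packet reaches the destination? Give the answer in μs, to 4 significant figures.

4910 μs

Per-hop transmission t_tx = L/R = 4608/168000000 = 27.4286 μs.
Per-hop propagation t_prop = 24/300000000 = 0.08 μs.
Pipeline fill: first packet needs 2·t_tx to clear all hops; remaining 177 packets each add one t_tx.
Total = (2+178-1)·t_tx + 2·t_prop = 179·27.4286 + 2·0.08 = 4910 μs.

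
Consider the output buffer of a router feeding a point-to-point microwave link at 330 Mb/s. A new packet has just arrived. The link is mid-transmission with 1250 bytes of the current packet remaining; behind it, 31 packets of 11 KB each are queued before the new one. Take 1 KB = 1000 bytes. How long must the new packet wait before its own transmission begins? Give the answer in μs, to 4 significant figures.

8297 μs

Each queued packet: L/R = 88000/330000000 = 266.667 μs.
31 queued → 8266.67 μs.
Plus remaining 10000 bits of current packet: 30.303 μs.
Queuing delay = 8297 μs.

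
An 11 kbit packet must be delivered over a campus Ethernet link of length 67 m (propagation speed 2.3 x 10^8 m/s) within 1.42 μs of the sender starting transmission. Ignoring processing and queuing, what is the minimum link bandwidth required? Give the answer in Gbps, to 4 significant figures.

Propagation delay = 67 / 2.3e+08 = 0.291304 μs.
Transmission budget = 1.42 − 0.291304 = 1.1287 μs.
R ≥ L / t_tx = 11000 bits / 1.1287e-06 s = 9.746 Gbps.

9.746 Gbps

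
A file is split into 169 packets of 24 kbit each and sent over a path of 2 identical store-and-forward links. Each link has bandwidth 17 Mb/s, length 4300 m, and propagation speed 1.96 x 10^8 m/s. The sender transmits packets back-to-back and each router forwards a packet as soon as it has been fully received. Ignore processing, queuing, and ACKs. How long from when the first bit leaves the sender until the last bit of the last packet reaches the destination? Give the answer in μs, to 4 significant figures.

240000 μs

Per-hop transmission t_tx = L/R = 24000/17000000 = 1411.76 μs.
Per-hop propagation t_prop = 4300/196000000 = 21.9388 μs.
Pipeline fill: first packet needs 2·t_tx to clear all hops; remaining 168 packets each add one t_tx.
Total = (2+169-1)·t_tx + 2·t_prop = 170·1411.76 + 2·21.9388 = 240000 μs.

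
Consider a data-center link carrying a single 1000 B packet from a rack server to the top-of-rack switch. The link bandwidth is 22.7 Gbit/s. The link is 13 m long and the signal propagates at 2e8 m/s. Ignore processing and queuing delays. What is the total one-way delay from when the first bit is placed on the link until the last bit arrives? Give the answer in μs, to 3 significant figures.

L = 1000 × 8 = 8000 bits.
Transmission delay = L/R = 8000 / 22700000000 = 0.352423 μs.
Propagation delay = d/s = 13 m / 200000000 m/s = 0.065 μs.
Total = 0.417 μs.

0.417 μs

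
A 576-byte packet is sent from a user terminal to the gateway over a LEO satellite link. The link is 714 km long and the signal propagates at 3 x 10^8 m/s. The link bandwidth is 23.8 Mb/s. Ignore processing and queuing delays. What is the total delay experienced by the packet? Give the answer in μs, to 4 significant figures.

2574 μs

L = 576 × 8 = 4608 bits.
Transmission delay = L/R = 4608 / 23800000 = 193.613 μs.
Propagation delay = d/s = 714000 m / 300000000 m/s = 2380 μs.
Total = 2574 μs.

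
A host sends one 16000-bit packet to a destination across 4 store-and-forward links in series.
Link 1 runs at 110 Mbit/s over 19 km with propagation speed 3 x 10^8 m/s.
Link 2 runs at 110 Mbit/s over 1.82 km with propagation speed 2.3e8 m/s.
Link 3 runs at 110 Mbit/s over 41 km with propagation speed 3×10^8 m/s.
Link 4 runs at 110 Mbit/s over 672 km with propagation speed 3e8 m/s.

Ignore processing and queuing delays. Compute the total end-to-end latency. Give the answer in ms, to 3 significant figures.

Transmission delay per hop = L/R = 16000/110000000 = 0.145455 ms; 4 hops → 0.581818 ms.
Propagation delays (d/s per hop): 0.0633333, 0.00791304, 0.136667, 2.24 ms; sum = 2.44791 ms.
End-to-end = 3.03 ms.

3.03 ms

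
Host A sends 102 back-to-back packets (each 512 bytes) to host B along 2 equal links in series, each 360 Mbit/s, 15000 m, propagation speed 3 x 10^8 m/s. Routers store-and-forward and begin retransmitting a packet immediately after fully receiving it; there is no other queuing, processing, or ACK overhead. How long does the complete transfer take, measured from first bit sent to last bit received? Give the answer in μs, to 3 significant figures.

1270 μs

Per-hop transmission t_tx = L/R = 4096/360000000 = 11.3778 μs.
Per-hop propagation t_prop = 15000/300000000 = 50 μs.
Pipeline fill: first packet needs 2·t_tx to clear all hops; remaining 101 packets each add one t_tx.
Total = (2+102-1)·t_tx + 2·t_prop = 103·11.3778 + 2·50 = 1270 μs.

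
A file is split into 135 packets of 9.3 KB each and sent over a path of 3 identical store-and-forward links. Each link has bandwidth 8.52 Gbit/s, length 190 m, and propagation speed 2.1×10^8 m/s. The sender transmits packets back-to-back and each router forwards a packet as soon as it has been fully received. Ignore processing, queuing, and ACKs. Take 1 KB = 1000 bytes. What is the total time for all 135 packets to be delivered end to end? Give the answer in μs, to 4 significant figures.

1199 μs

Per-hop transmission t_tx = L/R = 74400/8520000000 = 8.73239 μs.
Per-hop propagation t_prop = 190/210000000 = 0.904762 μs.
Pipeline fill: first packet needs 3·t_tx to clear all hops; remaining 134 packets each add one t_tx.
Total = (3+135-1)·t_tx + 3·t_prop = 137·8.73239 + 3·0.904762 = 1199 μs.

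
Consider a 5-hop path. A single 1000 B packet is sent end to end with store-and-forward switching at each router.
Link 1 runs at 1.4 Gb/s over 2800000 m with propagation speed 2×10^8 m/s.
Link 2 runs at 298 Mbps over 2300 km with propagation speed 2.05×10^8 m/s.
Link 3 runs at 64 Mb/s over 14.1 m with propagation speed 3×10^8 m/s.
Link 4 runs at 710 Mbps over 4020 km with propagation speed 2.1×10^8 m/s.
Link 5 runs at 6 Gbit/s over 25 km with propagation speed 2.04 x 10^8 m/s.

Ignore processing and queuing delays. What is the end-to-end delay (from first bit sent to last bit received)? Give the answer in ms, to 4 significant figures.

44.66 ms

L = 1000 × 8 = 8000 bits.
Transmission delays (L/R per hop): 0.00571429, 0.0268456, 0.125, 0.0112676, 0.00133333 ms; sum = 0.170161 ms.
Propagation delays (d/s per hop): 14, 11.2195, 4.7e-05, 19.1429, 0.122549 ms; sum = 44.485 ms.
End-to-end = 44.66 ms.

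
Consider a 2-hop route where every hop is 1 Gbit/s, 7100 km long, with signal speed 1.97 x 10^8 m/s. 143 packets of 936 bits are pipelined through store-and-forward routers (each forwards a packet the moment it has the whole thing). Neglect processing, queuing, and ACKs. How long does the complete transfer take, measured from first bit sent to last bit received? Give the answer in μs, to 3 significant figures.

Per-hop transmission t_tx = L/R = 936/1000000000 = 0.936 μs.
Per-hop propagation t_prop = 7100000/197000000 = 36040.6 μs.
Pipeline fill: first packet needs 2·t_tx to clear all hops; remaining 142 packets each add one t_tx.
Total = (2+143-1)·t_tx + 2·t_prop = 144·0.936 + 2·36040.6 = 72200 μs.

72200 μs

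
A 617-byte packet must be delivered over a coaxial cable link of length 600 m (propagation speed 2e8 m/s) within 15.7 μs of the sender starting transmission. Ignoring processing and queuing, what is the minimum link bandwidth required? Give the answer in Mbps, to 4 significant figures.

L = 4936 bits.
Propagation delay = 600 / 200000000 = 3 μs.
Transmission budget = 15.7 − 3 = 12.7 μs.
R ≥ L / t_tx = 4936 bits / 1.27e-05 s = 388.7 Mbps.

388.7 Mbps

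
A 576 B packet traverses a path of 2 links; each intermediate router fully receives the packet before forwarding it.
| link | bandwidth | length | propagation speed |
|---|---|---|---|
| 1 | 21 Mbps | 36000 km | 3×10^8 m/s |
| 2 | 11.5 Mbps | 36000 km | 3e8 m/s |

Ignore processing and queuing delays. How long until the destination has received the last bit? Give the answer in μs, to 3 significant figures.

241000 μs

L = 576 × 8 = 4608 bits.
Transmission delays (L/R per hop): 219.429, 400.696 μs; sum = 620.124 μs.
Propagation delays (d/s per hop): 120000, 120000 μs; sum = 240000 μs.
End-to-end = 241000 μs.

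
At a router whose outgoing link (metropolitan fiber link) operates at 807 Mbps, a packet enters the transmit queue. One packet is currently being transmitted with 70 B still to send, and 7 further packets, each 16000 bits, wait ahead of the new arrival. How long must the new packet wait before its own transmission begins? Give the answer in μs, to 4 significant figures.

Each queued packet: L/R = 16000/807000000 = 19.8265 μs.
7 queued → 138.786 μs.
Plus remaining 560 bits of current packet: 0.693928 μs.
Queuing delay = 139.5 μs.

139.5 μs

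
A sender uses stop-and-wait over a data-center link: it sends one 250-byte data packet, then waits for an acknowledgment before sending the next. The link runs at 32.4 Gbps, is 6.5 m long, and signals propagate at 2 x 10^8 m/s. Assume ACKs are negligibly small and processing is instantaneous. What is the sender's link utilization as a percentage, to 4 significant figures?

48.71 %

t_tx = L/R = 2000/32400000000 = 6.17284e-08 s.
t_prop = 6.5/200000000 = 3.25e-08 s; RTT = 6.5e-08 s.
Cycle = t_tx + RTT = 1.26728e-07 s.
Utilization = t_tx / cycle = 6.17284e-08/1.26728e-07 = 48.71 %.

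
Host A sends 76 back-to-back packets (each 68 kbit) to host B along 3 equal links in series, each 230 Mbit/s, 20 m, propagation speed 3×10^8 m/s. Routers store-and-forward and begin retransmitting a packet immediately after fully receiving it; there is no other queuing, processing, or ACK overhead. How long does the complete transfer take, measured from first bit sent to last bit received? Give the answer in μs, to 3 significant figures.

Per-hop transmission t_tx = L/R = 68000/230000000 = 295.652 μs.
Per-hop propagation t_prop = 20/300000000 = 0.0666667 μs.
Pipeline fill: first packet needs 3·t_tx to clear all hops; remaining 75 packets each add one t_tx.
Total = (3+76-1)·t_tx + 3·t_prop = 78·295.652 + 3·0.0666667 = 23100 μs.

23100 μs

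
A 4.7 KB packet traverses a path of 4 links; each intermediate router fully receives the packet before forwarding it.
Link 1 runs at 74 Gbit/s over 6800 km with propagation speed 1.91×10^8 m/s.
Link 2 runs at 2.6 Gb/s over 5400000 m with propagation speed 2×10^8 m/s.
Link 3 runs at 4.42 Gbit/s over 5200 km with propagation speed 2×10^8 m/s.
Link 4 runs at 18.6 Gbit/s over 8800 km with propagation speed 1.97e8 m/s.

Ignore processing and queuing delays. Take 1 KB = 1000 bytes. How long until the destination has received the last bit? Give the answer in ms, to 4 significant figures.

L = 37600 bits.
Transmission delays (L/R per hop): 0.000508108, 0.0144615, 0.00850679, 0.00202151 ms; sum = 0.0254979 ms.
Propagation delays (d/s per hop): 35.6021, 27, 26, 44.6701 ms; sum = 133.272 ms.
End-to-end = 133.3 ms.

133.3 ms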